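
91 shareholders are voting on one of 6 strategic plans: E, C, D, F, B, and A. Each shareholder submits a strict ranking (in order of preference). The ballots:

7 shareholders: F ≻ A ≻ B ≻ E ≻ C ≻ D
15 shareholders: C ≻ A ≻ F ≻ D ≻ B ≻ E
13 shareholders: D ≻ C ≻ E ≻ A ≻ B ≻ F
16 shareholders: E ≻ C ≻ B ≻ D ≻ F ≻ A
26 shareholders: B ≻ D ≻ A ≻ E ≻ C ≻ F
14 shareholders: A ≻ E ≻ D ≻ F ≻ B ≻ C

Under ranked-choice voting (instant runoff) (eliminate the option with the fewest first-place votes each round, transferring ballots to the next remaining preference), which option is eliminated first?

Round 1: E 16, C 15, D 13, F 7, B 26, A 14. Eliminate F.

F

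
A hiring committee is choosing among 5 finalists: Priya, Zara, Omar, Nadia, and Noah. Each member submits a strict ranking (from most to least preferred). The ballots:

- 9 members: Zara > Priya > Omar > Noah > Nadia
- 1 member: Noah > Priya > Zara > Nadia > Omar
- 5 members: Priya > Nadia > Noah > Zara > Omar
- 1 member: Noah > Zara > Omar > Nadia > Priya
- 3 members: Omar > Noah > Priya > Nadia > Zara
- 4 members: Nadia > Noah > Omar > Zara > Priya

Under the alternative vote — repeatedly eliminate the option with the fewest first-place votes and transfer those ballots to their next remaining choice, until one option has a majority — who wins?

Zara

Round 1: Priya 5, Zara 9, Omar 3, Nadia 4, Noah 2. Eliminate Noah.
Round 2: Priya 6, Zara 10, Omar 3, Nadia 4. Eliminate Omar.
Round 3: Priya 9, Zara 10, Nadia 4. Eliminate Nadia.
Round 4: Priya 9, Zara 14. Zara has a majority.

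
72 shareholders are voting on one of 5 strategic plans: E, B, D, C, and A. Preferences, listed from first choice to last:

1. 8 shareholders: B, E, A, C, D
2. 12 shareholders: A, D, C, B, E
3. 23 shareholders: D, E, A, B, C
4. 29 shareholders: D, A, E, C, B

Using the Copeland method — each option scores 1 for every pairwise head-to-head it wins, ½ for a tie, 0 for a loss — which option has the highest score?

E: beats B and C; loses to D and A → score 2.
B: loses to E, D, C, and A → score 0.
D: beats E, B, C, and A → score 4.
C: beats B; loses to E, D, and A → score 1.
A: beats E, B, and C; loses to D → score 3.
D has the best pairwise record.

D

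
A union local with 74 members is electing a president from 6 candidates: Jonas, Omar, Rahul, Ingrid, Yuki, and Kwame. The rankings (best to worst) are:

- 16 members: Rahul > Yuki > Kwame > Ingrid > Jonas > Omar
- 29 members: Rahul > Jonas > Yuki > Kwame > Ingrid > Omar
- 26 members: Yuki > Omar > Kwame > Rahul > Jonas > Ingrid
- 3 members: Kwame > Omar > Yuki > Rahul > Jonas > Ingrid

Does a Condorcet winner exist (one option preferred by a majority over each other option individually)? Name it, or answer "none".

Rahul vs Jonas: 74–0 for Rahul.
Rahul vs Omar: 45–29 for Rahul.
Rahul vs Ingrid: 74–0 for Rahul.
Rahul vs Yuki: 45–29 for Rahul.
Rahul vs Kwame: 45–29 for Rahul.
Rahul beats every other option head-to-head.

Rahul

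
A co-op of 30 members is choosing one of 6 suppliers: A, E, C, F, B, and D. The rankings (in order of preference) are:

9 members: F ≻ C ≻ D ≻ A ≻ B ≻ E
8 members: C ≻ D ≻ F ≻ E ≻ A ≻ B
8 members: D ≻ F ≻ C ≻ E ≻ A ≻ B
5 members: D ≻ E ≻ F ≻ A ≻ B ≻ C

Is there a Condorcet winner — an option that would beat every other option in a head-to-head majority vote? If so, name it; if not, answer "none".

none

Checking pairwise contests:
E beats A 21–9.
C beats E 25–5.
F beats C 22–8.
D beats F 21–9.
A beats B 30–0.
C beats D 17–13.
Every option loses at least one head-to-head, so there is no Condorcet winner.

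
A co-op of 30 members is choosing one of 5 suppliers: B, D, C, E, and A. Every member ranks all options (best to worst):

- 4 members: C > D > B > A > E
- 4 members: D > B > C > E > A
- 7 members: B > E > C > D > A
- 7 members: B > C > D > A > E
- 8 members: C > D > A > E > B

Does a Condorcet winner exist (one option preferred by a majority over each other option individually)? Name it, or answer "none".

none

Checking pairwise contests:
D beats B 16–14.
C beats D 26–4.
B beats C 18–12.
B beats E 22–8.
B beats A 22–8.
Every option loses at least one head-to-head, so there is no Condorcet winner.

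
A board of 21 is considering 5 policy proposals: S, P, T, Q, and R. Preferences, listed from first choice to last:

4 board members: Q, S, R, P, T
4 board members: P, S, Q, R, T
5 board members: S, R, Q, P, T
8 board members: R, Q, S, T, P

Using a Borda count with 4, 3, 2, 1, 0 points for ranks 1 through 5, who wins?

S

S: 4·3 + 4·3 + 5·4 + 8·2 = 60
P: 4·1 + 4·4 + 5·1 + 8·0 = 25
T: 4·0 + 4·0 + 5·0 + 8·1 = 8
Q: 4·4 + 4·2 + 5·2 + 8·3 = 58
R: 4·2 + 4·1 + 5·3 + 8·4 = 59
S has the highest Borda score (60).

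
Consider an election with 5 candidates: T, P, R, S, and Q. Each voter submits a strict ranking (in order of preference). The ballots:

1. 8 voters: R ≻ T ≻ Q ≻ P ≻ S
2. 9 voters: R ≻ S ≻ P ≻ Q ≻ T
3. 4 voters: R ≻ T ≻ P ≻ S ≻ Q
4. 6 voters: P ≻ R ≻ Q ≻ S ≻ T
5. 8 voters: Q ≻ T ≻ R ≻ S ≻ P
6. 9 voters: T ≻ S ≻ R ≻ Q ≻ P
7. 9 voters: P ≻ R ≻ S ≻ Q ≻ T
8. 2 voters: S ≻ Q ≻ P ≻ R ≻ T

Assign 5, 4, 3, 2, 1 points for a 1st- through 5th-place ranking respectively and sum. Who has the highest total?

R

T: 8·4 + 9·1 + 4·4 + 6·1 + 8·4 + 9·5 + 9·1 + 2·1 = 151
P: 8·2 + 9·3 + 4·3 + 6·5 + 8·1 + 9·1 + 9·5 + 2·3 = 153
R: 8·5 + 9·5 + 4·5 + 6·4 + 8·3 + 9·3 + 9·4 + 2·2 = 220
S: 8·1 + 9·4 + 4·2 + 6·2 + 8·2 + 9·4 + 9·3 + 2·5 = 153
Q: 8·3 + 9·2 + 4·1 + 6·3 + 8·5 + 9·2 + 9·2 + 2·4 = 148
R has the highest Borda score (220).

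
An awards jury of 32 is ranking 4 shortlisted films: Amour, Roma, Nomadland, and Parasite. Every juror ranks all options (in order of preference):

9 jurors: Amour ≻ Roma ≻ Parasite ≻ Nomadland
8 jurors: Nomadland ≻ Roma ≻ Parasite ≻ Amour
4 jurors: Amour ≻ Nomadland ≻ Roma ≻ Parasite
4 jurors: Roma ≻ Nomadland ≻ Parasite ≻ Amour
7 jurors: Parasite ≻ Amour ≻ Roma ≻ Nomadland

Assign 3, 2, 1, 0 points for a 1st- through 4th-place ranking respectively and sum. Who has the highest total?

Amour: 9·3 + 8·0 + 4·3 + 4·0 + 7·2 = 53
Roma: 9·2 + 8·2 + 4·1 + 4·3 + 7·1 = 57
Nomadland: 9·0 + 8·3 + 4·2 + 4·2 + 7·0 = 40
Parasite: 9·1 + 8·1 + 4·0 + 4·1 + 7·3 = 42
Roma has the highest Borda score (57).

Roma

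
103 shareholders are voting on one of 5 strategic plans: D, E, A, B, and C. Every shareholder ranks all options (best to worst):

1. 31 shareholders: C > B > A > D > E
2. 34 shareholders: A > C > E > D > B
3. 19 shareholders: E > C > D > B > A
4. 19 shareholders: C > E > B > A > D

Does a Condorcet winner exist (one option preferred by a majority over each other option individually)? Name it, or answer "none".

C vs D: 103–0 for C.
C vs E: 84–19 for C.
C vs A: 69–34 for C.
C vs B: 103–0 for C.
C beats every other option head-to-head.

C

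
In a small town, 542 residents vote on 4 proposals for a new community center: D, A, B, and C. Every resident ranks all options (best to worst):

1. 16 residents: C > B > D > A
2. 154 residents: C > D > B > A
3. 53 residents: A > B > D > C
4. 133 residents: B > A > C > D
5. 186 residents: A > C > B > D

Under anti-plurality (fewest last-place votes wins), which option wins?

B

Last-place votes: D 319, A 170, B 0, C 53.
B is ranked last by the fewest voters, so B wins.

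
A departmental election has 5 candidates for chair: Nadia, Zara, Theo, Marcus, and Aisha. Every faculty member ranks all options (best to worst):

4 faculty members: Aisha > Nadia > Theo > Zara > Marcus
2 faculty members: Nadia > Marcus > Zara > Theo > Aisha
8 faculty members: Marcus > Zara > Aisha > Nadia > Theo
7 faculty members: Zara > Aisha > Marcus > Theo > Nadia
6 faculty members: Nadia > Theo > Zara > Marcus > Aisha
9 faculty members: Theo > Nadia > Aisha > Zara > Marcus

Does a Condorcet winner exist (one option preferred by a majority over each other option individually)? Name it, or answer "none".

Checking pairwise contests:
Aisha beats Nadia 19–17.
Nadia beats Zara 21–15.
Nadia beats Theo 20–16.
Nadia beats Marcus 21–15.
Zara beats Aisha 23–13.
Every option loses at least one head-to-head, so there is no Condorcet winner.

none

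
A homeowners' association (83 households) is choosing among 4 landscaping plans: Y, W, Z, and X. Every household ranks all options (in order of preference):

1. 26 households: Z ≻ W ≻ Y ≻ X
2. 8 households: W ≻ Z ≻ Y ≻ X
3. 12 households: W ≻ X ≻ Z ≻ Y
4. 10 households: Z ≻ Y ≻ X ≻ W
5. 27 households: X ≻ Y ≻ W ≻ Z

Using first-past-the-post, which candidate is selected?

Z

First-place votes: Y 0, W 20, Z 36, X 27.
Z has the most first-place votes.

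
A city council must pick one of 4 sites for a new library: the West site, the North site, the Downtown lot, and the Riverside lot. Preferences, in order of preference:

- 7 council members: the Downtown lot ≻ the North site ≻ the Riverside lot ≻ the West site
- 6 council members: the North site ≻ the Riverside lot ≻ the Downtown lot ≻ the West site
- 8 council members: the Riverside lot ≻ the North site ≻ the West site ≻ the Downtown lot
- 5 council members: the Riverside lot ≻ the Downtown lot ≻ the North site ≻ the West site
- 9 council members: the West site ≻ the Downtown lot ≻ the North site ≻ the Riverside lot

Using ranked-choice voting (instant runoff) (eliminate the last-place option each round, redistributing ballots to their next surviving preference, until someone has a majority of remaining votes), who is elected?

Round 1: the West site 9, the North site 6, the Downtown lot 7, the Riverside lot 13. Eliminate the North site.
Round 2: the West site 9, the Downtown lot 7, the Riverside lot 19. The Riverside lot has a majority.

the Riverside lot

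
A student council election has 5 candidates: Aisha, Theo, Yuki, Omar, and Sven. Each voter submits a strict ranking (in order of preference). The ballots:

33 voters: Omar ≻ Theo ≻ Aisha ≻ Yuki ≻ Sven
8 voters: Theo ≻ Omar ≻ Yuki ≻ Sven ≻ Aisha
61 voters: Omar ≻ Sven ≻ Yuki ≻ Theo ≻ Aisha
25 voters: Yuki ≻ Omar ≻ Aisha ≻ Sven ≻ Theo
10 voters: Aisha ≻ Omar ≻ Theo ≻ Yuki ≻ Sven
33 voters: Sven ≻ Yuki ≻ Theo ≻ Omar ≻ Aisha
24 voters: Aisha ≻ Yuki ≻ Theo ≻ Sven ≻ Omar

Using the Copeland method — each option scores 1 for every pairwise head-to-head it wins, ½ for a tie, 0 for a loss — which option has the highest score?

Aisha: loses to Theo, Yuki, Omar, and Sven → score 0.
Theo: beats Aisha; loses to Yuki, Omar, and Sven → score 1.
Yuki: beats Aisha, Theo, and Sven; loses to Omar → score 3.
Omar: beats Aisha, Theo, Yuki, and Sven → score 4.
Sven: beats Aisha and Theo; loses to Yuki and Omar → score 2.
Omar has the best pairwise record.

Omar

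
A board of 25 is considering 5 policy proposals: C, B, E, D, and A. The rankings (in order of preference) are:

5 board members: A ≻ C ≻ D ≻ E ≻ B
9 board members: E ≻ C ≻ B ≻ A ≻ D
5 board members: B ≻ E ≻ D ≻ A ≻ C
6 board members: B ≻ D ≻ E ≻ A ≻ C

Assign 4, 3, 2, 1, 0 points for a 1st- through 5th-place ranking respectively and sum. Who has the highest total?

E

C: 5·3 + 9·3 + 5·0 + 6·0 = 42
B: 5·0 + 9·2 + 5·4 + 6·4 = 62
E: 5·1 + 9·4 + 5·3 + 6·2 = 68
D: 5·2 + 9·0 + 5·2 + 6·3 = 38
A: 5·4 + 9·1 + 5·1 + 6·1 = 40
E has the highest Borda score (68).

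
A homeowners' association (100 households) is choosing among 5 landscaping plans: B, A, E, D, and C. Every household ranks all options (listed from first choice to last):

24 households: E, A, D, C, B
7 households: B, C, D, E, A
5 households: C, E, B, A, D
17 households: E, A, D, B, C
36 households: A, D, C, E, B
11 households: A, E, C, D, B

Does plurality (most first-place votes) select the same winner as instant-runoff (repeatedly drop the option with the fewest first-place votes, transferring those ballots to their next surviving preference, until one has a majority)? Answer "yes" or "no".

Plurality — first-place votes: B 7, A 47, E 41, D 0, C 5. Winner: A.
Instant-runoff — R1 B 7, A 47, E 41, D 0, C 5 (D out); R2 B 7, A 47, E 41, C 5 (C out); R3 B 7, A 47, E 46 (B out); R4 A 47, E 53 (E winner). Winner: E.
The two methods disagree.

no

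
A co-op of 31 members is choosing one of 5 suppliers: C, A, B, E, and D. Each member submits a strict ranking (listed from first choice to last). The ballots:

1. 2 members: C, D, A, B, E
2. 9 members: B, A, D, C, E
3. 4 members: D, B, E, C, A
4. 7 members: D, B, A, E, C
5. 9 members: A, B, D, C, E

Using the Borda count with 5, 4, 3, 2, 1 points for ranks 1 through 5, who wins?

C: 2·5 + 9·2 + 4·2 + 7·1 + 9·2 = 61
A: 2·3 + 9·4 + 4·1 + 7·3 + 9·5 = 112
B: 2·2 + 9·5 + 4·4 + 7·4 + 9·4 = 129
E: 2·1 + 9·1 + 4·3 + 7·2 + 9·1 = 46
D: 2·4 + 9·3 + 4·5 + 7·5 + 9·3 = 117
B has the highest Borda score (129).

B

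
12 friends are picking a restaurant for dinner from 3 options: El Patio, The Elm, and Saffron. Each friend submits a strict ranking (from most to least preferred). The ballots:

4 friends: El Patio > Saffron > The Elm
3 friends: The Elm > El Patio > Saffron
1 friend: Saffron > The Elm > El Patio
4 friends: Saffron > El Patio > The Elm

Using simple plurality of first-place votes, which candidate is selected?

First-place votes: El Patio 4, The Elm 3, Saffron 5.
Saffron has the most first-place votes.

Saffron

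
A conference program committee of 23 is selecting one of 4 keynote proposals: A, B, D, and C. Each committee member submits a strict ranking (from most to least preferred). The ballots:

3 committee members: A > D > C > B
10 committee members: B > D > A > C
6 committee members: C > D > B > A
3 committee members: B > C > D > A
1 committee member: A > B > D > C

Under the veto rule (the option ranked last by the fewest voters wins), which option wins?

D

Last-place votes: A 9, B 3, D 0, C 11.
D is ranked last by the fewest voters, so D wins.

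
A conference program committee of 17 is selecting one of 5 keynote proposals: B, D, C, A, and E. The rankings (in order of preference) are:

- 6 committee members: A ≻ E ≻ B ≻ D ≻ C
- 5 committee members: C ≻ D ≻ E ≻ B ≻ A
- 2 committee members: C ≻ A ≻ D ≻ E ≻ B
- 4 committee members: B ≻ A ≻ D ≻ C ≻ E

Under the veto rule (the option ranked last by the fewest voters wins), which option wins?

Last-place votes: B 2, D 0, C 6, A 5, E 4.
D is ranked last by the fewest voters, so D wins.

D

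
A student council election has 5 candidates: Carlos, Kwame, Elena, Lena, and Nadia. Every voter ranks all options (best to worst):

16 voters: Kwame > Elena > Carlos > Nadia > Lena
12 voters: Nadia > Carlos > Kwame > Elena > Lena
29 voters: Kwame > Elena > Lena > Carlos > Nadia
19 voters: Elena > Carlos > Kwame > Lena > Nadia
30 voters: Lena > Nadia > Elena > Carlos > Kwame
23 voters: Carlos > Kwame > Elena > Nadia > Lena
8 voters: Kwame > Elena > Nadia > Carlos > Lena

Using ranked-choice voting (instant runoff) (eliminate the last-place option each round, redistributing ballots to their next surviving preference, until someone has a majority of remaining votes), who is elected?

Carlos

Round 1: Carlos 23, Kwame 53, Elena 19, Lena 30, Nadia 12. Eliminate Nadia.
Round 2: Carlos 35, Kwame 53, Elena 19, Lena 30. Eliminate Elena.
Round 3: Carlos 54, Kwame 53, Lena 30. Eliminate Lena.
Round 4: Carlos 84, Kwame 53. Carlos has a majority.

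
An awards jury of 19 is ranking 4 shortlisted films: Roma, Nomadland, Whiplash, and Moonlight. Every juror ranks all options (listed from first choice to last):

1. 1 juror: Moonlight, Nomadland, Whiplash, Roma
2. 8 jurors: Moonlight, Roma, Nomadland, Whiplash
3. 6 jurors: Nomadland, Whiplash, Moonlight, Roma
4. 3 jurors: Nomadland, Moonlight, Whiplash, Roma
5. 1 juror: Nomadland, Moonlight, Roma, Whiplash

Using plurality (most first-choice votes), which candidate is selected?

Nomadland

First-place votes: Roma 0, Nomadland 10, Whiplash 0, Moonlight 9.
Nomadland has the most first-place votes.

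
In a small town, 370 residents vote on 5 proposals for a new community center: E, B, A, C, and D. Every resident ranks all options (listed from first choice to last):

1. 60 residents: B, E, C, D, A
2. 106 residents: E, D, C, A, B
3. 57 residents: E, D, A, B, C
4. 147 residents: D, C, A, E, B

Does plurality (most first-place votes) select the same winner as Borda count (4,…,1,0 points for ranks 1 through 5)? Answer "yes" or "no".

Plurality — first-place votes: E 163, B 60, A 0, C 0, D 147. Winner: E.
Borda — scores: E 979, B 297, A 514, C 773, D 1137. Winner: D.
The two methods disagree.

no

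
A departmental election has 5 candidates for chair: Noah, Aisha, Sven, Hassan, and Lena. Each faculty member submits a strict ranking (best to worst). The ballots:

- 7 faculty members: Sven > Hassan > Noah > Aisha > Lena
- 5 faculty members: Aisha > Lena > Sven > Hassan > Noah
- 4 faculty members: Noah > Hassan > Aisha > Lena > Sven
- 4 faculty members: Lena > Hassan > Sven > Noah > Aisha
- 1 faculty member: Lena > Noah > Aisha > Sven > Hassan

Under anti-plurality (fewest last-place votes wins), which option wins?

Hassan

Last-place votes: Noah 5, Aisha 4, Sven 4, Hassan 1, Lena 7.
Hassan is ranked last by the fewest voters, so Hassan wins.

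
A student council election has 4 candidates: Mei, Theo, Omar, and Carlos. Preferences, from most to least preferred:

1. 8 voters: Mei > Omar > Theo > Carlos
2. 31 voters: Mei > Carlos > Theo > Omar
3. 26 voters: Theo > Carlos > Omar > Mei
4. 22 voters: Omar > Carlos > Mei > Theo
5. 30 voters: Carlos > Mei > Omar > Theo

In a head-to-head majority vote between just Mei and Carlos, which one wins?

Voters preferring Mei to Carlos: 39; preferring Carlos to Mei: 78.
Carlos wins the head-to-head.

Carlos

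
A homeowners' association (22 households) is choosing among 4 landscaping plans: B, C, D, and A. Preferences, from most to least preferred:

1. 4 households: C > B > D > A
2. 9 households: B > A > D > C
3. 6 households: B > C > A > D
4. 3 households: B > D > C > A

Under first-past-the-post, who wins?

First-place votes: B 18, C 4, D 0, A 0.
B has the most first-place votes.

B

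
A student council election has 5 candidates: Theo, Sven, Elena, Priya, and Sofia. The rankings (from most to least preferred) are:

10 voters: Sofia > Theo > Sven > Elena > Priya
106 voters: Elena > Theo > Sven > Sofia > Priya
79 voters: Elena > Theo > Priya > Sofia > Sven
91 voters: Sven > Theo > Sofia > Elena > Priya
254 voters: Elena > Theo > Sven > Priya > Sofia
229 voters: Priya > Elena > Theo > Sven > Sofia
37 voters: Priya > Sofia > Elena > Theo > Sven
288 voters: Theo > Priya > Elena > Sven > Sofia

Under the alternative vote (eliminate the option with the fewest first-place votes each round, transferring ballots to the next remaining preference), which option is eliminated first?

Round 1: Theo 288, Sven 91, Elena 439, Priya 266, Sofia 10. Eliminate Sofia.

Sofia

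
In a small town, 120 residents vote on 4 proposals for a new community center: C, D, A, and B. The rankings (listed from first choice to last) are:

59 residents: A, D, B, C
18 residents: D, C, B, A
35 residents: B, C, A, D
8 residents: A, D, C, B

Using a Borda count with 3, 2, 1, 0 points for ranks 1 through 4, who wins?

A

C: 59·0 + 18·2 + 35·2 + 8·1 = 114
D: 59·2 + 18·3 + 35·0 + 8·2 = 188
A: 59·3 + 18·0 + 35·1 + 8·3 = 236
B: 59·1 + 18·1 + 35·3 + 8·0 = 182
A has the highest Borda score (236).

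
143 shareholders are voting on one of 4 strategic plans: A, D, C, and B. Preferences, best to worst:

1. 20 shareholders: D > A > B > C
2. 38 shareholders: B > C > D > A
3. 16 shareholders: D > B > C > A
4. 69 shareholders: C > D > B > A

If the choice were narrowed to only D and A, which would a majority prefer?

Voters preferring D to A: 143; preferring A to D: 0.
D wins the head-to-head.

D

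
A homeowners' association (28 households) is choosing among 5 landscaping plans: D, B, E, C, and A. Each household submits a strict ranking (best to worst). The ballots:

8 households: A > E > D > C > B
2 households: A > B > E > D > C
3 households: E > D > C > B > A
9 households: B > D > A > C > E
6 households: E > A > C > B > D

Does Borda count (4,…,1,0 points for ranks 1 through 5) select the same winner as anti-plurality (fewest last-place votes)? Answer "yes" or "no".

Borda — scores: D 54, B 51, E 64, C 35, A 76. Winner: A.
Anti-plurality — last-place votes: D 6, B 8, E 9, C 2, A 3. Winner: C.
The two methods disagree.

no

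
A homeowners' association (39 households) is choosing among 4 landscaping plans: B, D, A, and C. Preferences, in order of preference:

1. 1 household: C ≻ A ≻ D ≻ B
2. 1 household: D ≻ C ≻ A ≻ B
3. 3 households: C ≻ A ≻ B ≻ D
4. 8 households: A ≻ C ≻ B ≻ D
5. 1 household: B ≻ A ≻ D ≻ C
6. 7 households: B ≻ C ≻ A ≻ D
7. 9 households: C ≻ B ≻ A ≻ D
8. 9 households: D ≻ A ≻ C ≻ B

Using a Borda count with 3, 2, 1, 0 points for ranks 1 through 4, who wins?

C

B: 1·0 + 1·0 + 3·1 + 8·1 + 1·3 + 7·3 + 9·2 + 9·0 = 53
D: 1·1 + 1·3 + 3·0 + 8·0 + 1·1 + 7·0 + 9·0 + 9·3 = 32
A: 1·2 + 1·1 + 3·2 + 8·3 + 1·2 + 7·1 + 9·1 + 9·2 = 69
C: 1·3 + 1·2 + 3·3 + 8·2 + 1·0 + 7·2 + 9·3 + 9·1 = 80
C has the highest Borda score (80).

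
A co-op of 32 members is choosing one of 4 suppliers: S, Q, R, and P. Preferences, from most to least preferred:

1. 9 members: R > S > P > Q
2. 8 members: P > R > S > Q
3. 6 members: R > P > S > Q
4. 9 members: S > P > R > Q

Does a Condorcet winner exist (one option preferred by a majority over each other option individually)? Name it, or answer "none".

none

Checking pairwise contests:
R beats S 23–9.
S beats Q 32–0.
P beats R 17–15.
S beats P 18–14.
Every option loses at least one head-to-head, so there is no Condorcet winner.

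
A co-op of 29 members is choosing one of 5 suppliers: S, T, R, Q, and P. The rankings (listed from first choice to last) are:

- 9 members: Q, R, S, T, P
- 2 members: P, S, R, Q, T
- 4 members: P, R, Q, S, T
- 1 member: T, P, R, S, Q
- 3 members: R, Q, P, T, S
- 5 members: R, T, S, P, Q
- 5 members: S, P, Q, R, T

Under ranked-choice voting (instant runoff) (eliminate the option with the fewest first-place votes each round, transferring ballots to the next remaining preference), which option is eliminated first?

Round 1: S 5, T 1, R 8, Q 9, P 6. Eliminate T.

T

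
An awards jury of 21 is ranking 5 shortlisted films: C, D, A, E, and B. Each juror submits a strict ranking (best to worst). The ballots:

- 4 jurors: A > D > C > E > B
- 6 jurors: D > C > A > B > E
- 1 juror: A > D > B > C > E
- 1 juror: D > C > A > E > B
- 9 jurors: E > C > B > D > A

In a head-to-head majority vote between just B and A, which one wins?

A

Voters preferring B to A: 9; preferring A to B: 12.
A wins the head-to-head.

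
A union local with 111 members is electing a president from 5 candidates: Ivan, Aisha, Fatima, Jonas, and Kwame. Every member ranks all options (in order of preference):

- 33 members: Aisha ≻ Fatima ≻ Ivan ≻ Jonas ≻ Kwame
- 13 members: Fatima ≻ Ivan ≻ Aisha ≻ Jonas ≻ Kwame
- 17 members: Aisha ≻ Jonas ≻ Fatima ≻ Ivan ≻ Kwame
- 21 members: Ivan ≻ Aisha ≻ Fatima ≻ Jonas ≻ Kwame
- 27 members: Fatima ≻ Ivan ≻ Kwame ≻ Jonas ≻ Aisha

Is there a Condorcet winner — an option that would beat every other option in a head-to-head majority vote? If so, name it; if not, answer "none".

none

Checking pairwise contests:
Fatima beats Ivan 90–21.
Ivan beats Aisha 61–50.
Aisha beats Fatima 71–40.
Ivan beats Jonas 94–17.
Ivan beats Kwame 111–0.
Every option loses at least one head-to-head, so there is no Condorcet winner.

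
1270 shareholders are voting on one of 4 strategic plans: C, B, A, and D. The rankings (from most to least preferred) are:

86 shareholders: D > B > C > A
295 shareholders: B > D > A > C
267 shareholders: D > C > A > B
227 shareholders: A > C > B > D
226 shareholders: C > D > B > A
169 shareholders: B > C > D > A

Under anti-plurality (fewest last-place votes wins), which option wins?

Last-place votes: C 295, B 267, A 481, D 227.
D is ranked last by the fewest voters, so D wins.

D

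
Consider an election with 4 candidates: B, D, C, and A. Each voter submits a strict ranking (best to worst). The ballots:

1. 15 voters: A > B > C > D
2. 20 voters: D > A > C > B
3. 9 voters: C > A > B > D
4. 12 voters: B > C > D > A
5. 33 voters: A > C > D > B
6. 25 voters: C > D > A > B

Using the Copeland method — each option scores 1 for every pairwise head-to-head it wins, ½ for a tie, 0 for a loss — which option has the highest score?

B: loses to D, C, and A → score 0.
D: beats B; ties A; loses to C → score 1.5.
C: beats B and D; loses to A → score 2.
A: beats B and C; ties D → score 2.5.
A has the best pairwise record.

A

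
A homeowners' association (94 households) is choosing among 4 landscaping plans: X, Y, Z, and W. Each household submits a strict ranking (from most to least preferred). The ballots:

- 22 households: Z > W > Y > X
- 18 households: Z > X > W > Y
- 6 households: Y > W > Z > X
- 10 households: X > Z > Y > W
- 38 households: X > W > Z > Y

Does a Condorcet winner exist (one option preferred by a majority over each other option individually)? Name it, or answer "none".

X

X vs Y: 66–28 for X.
X vs Z: 48–46 for X.
X vs W: 66–28 for X.
X beats every other option head-to-head.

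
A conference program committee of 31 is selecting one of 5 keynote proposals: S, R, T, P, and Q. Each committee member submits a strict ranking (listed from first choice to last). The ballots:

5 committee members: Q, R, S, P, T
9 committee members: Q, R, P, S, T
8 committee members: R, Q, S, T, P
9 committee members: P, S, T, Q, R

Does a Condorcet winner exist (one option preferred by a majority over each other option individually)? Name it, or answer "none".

Q

Q vs S: 22–9 for Q.
Q vs R: 23–8 for Q.
Q vs T: 22–9 for Q.
Q vs P: 22–9 for Q.
Q beats every other option head-to-head.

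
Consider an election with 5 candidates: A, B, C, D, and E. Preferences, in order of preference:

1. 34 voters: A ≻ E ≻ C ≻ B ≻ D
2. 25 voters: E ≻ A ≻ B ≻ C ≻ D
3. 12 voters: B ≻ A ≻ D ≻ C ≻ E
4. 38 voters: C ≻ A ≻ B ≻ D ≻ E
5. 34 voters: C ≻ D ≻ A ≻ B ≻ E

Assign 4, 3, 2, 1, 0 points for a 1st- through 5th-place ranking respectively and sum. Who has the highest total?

A

A: 34·4 + 25·3 + 12·3 + 38·3 + 34·2 = 429
B: 34·1 + 25·2 + 12·4 + 38·2 + 34·1 = 242
C: 34·2 + 25·1 + 12·1 + 38·4 + 34·4 = 393
D: 34·0 + 25·0 + 12·2 + 38·1 + 34·3 = 164
E: 34·3 + 25·4 + 12·0 + 38·0 + 34·0 = 202
A has the highest Borda score (429).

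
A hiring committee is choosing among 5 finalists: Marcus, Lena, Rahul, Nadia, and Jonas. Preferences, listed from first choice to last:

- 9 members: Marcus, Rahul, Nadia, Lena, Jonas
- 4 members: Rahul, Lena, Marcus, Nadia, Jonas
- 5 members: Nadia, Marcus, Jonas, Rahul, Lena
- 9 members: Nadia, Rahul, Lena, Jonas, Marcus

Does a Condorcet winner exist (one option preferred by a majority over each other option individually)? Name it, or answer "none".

Nadia vs Marcus: 14–13 for Nadia.
Nadia vs Lena: 23–4 for Nadia.
Nadia vs Rahul: 14–13 for Nadia.
Nadia vs Jonas: 27–0 for Nadia.
Nadia beats every other option head-to-head.

Nadia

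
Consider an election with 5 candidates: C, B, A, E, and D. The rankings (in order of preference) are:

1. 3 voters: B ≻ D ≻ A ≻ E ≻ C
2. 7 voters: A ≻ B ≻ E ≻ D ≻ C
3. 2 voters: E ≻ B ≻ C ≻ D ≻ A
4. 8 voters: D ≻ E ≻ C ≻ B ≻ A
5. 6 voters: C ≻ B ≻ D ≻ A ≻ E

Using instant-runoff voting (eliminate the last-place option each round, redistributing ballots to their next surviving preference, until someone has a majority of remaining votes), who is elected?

D

Round 1: C 6, B 3, A 7, E 2, D 8. Eliminate E.
Round 2: C 6, B 5, A 7, D 8. Eliminate B.
Round 3: C 8, A 7, D 11. Eliminate A.
Round 4: C 8, D 18. D has a majority.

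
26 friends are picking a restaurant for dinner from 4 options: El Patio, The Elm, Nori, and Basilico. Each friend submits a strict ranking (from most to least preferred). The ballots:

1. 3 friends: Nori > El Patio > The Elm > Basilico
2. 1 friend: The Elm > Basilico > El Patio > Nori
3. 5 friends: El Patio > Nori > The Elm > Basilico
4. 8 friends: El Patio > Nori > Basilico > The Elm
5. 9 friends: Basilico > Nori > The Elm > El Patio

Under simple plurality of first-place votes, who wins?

First-place votes: El Patio 13, The Elm 1, Nori 3, Basilico 9.
El Patio has the most first-place votes.

El Patio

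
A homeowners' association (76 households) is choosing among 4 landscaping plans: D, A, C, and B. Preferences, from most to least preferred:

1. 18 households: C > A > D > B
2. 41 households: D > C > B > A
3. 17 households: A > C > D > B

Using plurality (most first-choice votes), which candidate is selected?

D

First-place votes: D 41, A 17, C 18, B 0.
D has the most first-place votes.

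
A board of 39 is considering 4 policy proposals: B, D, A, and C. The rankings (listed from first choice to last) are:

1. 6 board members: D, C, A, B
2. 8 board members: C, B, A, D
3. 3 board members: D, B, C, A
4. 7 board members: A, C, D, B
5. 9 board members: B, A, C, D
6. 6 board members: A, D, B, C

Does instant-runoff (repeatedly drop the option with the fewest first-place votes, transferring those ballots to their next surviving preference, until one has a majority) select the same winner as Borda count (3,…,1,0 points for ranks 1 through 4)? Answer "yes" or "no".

no

Instant-runoff — R1 B 9, D 9, A 13, C 8 (C out); R2 B 17, D 9, A 13 (D out); R3 B 20, A 19 (B winner). Winner: B.
Borda — scores: B 55, D 46, A 71, C 62. Winner: A.
The two methods disagree.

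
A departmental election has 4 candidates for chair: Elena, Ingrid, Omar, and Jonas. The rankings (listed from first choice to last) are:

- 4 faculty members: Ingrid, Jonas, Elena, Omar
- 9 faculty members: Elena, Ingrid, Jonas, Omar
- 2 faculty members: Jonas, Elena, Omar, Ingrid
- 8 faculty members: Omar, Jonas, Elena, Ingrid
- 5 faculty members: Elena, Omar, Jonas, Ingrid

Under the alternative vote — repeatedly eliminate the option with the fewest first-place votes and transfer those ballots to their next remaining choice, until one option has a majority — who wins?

Elena

Round 1: Elena 14, Ingrid 4, Omar 8, Jonas 2. Eliminate Jonas.
Round 2: Elena 16, Ingrid 4, Omar 8. Elena has a majority.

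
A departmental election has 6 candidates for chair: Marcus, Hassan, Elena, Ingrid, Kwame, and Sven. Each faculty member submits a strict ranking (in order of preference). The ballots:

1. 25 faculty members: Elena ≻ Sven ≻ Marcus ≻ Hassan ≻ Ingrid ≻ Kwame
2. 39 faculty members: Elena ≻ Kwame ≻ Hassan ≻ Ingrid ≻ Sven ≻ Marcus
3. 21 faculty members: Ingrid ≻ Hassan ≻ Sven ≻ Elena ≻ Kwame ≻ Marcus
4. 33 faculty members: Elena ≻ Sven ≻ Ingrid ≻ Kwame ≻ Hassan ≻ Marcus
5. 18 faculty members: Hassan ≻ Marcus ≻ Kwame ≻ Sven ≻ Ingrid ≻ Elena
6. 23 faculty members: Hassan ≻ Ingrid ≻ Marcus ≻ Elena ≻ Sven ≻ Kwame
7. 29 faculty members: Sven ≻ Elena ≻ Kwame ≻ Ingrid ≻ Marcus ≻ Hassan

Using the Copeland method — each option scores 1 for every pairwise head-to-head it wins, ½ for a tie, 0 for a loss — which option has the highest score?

Marcus: loses to Hassan, Elena, Ingrid, Kwame, and Sven → score 0.
Hassan: beats Marcus, Ingrid, and Sven; loses to Elena and Kwame → score 3.
Elena: beats Marcus, Hassan, Ingrid, Kwame, and Sven → score 5.
Ingrid: beats Marcus and Kwame; loses to Hassan, Elena, and Sven → score 2.
Kwame: beats Marcus and Hassan; loses to Elena, Ingrid, and Sven → score 2.
Sven: beats Marcus, Ingrid, and Kwame; loses to Hassan and Elena → score 3.
Elena has the best pairwise record.

Elena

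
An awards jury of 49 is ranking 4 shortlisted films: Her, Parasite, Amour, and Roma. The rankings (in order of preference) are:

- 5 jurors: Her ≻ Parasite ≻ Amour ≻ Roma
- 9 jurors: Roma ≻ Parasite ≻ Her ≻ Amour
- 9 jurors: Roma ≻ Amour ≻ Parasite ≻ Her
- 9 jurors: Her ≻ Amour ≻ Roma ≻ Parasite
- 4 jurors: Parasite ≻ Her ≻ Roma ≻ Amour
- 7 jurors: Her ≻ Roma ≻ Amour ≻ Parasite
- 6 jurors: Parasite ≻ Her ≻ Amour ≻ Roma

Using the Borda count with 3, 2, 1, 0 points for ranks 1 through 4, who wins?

Her

Her: 5·3 + 9·1 + 9·0 + 9·3 + 4·2 + 7·3 + 6·2 = 92
Parasite: 5·2 + 9·2 + 9·1 + 9·0 + 4·3 + 7·0 + 6·3 = 67
Amour: 5·1 + 9·0 + 9·2 + 9·2 + 4·0 + 7·1 + 6·1 = 54
Roma: 5·0 + 9·3 + 9·3 + 9·1 + 4·1 + 7·2 + 6·0 = 81
Her has the highest Borda score (92).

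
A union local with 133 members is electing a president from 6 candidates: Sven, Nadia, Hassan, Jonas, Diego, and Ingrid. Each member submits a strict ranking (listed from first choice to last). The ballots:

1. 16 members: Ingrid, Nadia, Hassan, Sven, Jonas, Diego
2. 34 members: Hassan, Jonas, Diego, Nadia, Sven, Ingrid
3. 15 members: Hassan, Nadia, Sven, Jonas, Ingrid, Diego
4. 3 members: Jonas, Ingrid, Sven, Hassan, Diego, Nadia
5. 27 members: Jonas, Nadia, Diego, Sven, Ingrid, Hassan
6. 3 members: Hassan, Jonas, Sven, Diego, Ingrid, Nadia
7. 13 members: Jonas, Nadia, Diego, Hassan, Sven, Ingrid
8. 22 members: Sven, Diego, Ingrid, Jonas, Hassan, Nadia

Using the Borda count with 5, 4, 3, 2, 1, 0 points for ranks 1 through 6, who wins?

Sven: 16·2 + 34·1 + 15·3 + 3·3 + 27·2 + 3·3 + 13·1 + 22·5 = 306
Nadia: 16·4 + 34·2 + 15·4 + 3·0 + 27·4 + 3·0 + 13·4 + 22·0 = 352
Hassan: 16·3 + 34·5 + 15·5 + 3·2 + 27·0 + 3·5 + 13·2 + 22·1 = 362
Jonas: 16·1 + 34·4 + 15·2 + 3·5 + 27·5 + 3·4 + 13·5 + 22·2 = 453
Diego: 16·0 + 34·3 + 15·0 + 3·1 + 27·3 + 3·2 + 13·3 + 22·4 = 319
Ingrid: 16·5 + 34·0 + 15·1 + 3·4 + 27·1 + 3·1 + 13·0 + 22·3 = 203
Jonas has the highest Borda score (453).

Jonas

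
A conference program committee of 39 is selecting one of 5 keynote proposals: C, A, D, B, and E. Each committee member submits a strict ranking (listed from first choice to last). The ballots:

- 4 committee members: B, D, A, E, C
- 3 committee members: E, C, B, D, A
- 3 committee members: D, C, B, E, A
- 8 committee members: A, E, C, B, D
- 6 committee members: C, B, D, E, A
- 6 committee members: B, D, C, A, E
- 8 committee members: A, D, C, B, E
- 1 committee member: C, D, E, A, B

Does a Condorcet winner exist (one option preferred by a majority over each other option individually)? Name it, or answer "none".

none

Checking pairwise contests:
A beats C 20–19.
D beats A 23–16.
B beats D 27–12.
C beats B 29–10.
C beats E 24–15.
Every option loses at least one head-to-head, so there is no Condorcet winner.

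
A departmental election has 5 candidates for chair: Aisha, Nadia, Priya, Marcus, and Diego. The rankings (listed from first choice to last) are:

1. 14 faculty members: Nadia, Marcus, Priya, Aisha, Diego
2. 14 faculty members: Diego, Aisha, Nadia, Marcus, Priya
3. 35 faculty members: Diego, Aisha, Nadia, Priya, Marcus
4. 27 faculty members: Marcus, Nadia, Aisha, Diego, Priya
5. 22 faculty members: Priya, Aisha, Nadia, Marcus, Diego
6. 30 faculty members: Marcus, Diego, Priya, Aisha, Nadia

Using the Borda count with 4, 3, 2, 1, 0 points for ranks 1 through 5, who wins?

Aisha: 14·1 + 14·3 + 35·3 + 27·2 + 22·3 + 30·1 = 311
Nadia: 14·4 + 14·2 + 35·2 + 27·3 + 22·2 + 30·0 = 279
Priya: 14·2 + 14·0 + 35·1 + 27·0 + 22·4 + 30·2 = 211
Marcus: 14·3 + 14·1 + 35·0 + 27·4 + 22·1 + 30·4 = 306
Diego: 14·0 + 14·4 + 35·4 + 27·1 + 22·0 + 30·3 = 313
Diego has the highest Borda score (313).

Diego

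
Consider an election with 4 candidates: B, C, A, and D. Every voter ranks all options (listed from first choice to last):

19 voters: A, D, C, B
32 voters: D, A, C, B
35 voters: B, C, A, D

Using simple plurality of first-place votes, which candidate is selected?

First-place votes: B 35, C 0, A 19, D 32.
B has the most first-place votes.

B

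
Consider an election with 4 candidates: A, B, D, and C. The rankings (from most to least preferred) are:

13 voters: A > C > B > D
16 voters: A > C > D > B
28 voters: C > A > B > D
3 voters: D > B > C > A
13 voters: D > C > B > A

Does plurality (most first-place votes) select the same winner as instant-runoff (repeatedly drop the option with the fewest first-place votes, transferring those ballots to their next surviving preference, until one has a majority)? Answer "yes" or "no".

Plurality — first-place votes: A 29, B 0, D 16, C 28. Winner: A.
Instant-runoff — R1 A 29, B 0, D 16, C 28 (B out); R2 A 29, D 16, C 28 (D out); R3 A 29, C 44 (C winner). Winner: C.
The two methods disagree.

no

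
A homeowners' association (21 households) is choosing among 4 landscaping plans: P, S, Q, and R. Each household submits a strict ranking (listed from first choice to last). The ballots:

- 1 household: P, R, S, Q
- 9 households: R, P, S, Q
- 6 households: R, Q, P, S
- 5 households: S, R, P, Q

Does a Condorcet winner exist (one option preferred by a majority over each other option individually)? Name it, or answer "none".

R

R vs P: 20–1 for R.
R vs S: 16–5 for R.
R vs Q: 21–0 for R.
R beats every other option head-to-head.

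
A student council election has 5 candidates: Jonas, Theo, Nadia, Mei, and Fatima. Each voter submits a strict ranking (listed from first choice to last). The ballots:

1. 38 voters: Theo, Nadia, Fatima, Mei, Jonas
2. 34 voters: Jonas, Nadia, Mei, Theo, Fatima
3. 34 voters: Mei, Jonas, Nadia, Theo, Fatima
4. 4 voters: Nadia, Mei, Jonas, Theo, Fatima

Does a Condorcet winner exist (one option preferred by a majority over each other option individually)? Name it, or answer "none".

Checking pairwise contests:
Mei beats Jonas 76–34.
Jonas beats Theo 72–38.
Jonas beats Nadia 68–42.
Nadia beats Mei 76–34.
Jonas beats Fatima 72–38.
Every option loses at least one head-to-head, so there is no Condorcet winner.

none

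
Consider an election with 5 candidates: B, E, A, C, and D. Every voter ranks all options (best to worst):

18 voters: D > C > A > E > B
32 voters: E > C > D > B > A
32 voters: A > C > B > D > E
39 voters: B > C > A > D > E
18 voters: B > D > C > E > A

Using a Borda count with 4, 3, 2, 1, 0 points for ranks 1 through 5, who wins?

B: 18·0 + 32·1 + 32·2 + 39·4 + 18·4 = 324
E: 18·1 + 32·4 + 32·0 + 39·0 + 18·1 = 164
A: 18·2 + 32·0 + 32·4 + 39·2 + 18·0 = 242
C: 18·3 + 32·3 + 32·3 + 39·3 + 18·2 = 399
D: 18·4 + 32·2 + 32·1 + 39·1 + 18·3 = 261
C has the highest Borda score (399).

C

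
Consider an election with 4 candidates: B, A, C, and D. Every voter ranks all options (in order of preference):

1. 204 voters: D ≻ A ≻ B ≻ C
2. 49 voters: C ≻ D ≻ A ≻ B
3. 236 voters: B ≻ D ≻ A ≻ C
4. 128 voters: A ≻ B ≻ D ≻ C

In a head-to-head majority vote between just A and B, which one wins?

Voters preferring A to B: 381; preferring B to A: 236.
A wins the head-to-head.

A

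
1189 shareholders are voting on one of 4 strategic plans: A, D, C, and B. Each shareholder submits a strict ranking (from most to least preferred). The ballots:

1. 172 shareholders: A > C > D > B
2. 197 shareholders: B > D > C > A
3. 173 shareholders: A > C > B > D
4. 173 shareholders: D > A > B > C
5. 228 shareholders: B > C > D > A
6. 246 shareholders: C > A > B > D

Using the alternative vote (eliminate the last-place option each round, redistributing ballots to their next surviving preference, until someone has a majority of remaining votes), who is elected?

A

Round 1: A 345, D 173, C 246, B 425. Eliminate D.
Round 2: A 518, C 246, B 425. Eliminate C.
Round 3: A 764, B 425. A has a majority.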